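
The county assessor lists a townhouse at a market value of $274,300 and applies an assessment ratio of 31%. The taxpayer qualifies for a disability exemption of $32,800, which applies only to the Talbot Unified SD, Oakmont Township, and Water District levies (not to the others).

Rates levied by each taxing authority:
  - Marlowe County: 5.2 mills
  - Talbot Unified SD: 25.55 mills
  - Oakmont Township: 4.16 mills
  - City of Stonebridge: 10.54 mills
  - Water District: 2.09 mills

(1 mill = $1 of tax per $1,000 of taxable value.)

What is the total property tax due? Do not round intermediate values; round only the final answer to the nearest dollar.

$2,999

Assessed value = $274,300 × 0.31 = $85,033
Marlowe County: $85,033 × 0.0052 = $442.1716
Talbot Unified SD: ($85,033 − $32,800) × 0.02555 = $52,233 × 0.02555 = $1,334.55315
Oakmont Township: ($85,033 − $32,800) × 0.00416 = $52,233 × 0.00416 = $217.28928
City of Stonebridge: $85,033 × 0.01054 = $896.24782
Water District: ($85,033 − $32,800) × 0.00209 = $52,233 × 0.00209 = $109.16697
Total = $2,999.42882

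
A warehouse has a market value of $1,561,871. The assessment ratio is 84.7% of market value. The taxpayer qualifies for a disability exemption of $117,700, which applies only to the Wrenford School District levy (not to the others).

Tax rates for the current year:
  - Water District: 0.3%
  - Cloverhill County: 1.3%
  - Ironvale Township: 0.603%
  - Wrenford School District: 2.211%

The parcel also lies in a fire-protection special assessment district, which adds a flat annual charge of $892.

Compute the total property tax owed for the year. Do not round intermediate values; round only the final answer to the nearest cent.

Assessed value = $1,561,871 × 0.847 = $1,322,904.737
Water District: $1,322,904.737 × 0.003 = $3,968.714211
Cloverhill County: $1,322,904.737 × 0.013 = $17,197.761581
Ironvale Township: $1,322,904.737 × 0.00603 = $7,977.11556411
Wrenford School District: ($1,322,904.737 − $117,700) × 0.02211 = $1,205,204.737 × 0.02211 = $26,647.07673507
Levies subtotal = $55,790.66809118
Total = $55,790.66809118 + $892 = $56,682.66809118

$56,682.67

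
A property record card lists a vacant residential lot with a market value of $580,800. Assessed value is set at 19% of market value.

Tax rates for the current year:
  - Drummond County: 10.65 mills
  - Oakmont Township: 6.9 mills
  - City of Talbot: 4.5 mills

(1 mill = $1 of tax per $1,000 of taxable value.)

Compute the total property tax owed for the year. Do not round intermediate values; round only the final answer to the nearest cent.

Assessed value = $580,800 × 0.19 = $110,352
Drummond County: $110,352 × 0.01065 = $1,175.2488
Oakmont Township: $110,352 × 0.0069 = $761.4288
City of Talbot: $110,352 × 0.0045 = $496.584
Total = $1,175.2488 + $761.4288 + $496.584 = $2,433.2616

$2,433.26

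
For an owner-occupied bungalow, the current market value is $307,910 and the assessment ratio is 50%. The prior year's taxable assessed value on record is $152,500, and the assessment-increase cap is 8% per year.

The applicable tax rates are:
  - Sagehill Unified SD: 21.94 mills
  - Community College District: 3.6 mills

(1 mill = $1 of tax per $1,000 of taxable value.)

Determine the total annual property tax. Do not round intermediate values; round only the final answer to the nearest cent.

$3,932.01

Uncapped assessed value = $307,910 × 0.5 = $153,955
Cap limit = $152,500 × 1.08 = $164,700
Taxable assessed value = min($153,955, $164,700) = $153,955 (cap does not bind)
Sagehill Unified SD: $153,955 × 0.02194 = $3,377.7727
Community College District: $153,955 × 0.0036 = $554.238
Total = $3,932.0107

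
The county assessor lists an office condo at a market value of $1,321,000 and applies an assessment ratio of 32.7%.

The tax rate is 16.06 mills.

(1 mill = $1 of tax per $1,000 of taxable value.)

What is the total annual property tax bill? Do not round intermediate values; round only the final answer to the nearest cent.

$6,937.39

Assessed value = $1,321,000 × 0.327 = $431,967
Tax = $431,967 × 0.01606 = $6,937.39002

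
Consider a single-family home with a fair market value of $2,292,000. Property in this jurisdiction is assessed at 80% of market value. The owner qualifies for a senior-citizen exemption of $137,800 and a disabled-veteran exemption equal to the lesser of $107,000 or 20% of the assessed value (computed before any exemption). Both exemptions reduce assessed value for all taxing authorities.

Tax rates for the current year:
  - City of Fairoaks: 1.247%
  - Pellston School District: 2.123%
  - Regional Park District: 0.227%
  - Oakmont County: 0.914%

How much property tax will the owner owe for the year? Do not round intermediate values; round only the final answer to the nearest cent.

$71,670.77

Assessed value = $2,292,000 × 0.8 = $1,833,600
Disabled-veteran exemption = min($107,000, 20% × $1,833,600) = min($107,000, $366,720) = $107,000 (dollar cap binds)
Taxable value = $1,833,600 − $137,800 − $107,000 = $1,588,800
City of Fairoaks: $1,588,800 × 0.01247 = $19,812.336
Pellston School District: $1,588,800 × 0.02123 = $33,730.224
Regional Park District: $1,588,800 × 0.00227 = $3,606.576
Oakmont County: $1,588,800 × 0.00914 = $14,521.632
Total = $71,670.768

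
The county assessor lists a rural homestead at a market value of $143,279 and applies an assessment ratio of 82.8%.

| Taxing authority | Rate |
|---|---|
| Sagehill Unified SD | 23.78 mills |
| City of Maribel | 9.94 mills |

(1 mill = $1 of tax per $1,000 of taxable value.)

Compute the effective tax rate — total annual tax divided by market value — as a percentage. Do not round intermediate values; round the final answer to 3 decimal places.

Assessed value = $143,279 × 0.828 = $118,635.012
Sagehill Unified SD: $118,635.012 × 0.02378 = $2,821.14058536
City of Maribel: $118,635.012 × 0.00994 = $1,179.23201928
Total tax = $4,000.37260464
Effective rate = $4,000.37260464 ÷ $143,279 = 2.792% of market value

2.792%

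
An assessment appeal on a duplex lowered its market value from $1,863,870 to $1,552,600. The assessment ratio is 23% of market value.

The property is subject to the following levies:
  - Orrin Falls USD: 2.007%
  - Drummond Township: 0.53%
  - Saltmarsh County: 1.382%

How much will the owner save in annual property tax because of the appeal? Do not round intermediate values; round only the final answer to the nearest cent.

Old assessed value = $1,863,870 × 0.23 = $428,690.1
New assessed value = $1,552,600 × 0.23 = $357,098
Combined rate = 0.02007 + 0.0053 + 0.01382 = 0.03919
Old tax = $428,690.1 × 0.03919 = $16,800.365019
New tax = $357,098 × 0.03919 = $13,994.67062
Reduction = $16,800.365019 − $13,994.67062 = $2,805.694399

$2,805.69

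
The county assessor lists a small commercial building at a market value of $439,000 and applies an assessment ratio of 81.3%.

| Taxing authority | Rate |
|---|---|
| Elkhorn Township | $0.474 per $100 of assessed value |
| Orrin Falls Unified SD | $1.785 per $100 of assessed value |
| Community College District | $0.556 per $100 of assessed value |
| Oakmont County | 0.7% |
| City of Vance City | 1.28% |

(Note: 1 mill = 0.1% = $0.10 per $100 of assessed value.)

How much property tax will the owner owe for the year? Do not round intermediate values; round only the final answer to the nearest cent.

$17,113.69

Assessed value = $439,000 × 0.813 = $356,907
Elkhorn Township: $356,907 × 0.00474 = $1,691.73918
Orrin Falls Unified SD: $356,907 × 0.01785 = $6,370.78995
Community College District: $356,907 × 0.00556 = $1,984.40292
Oakmont County: $356,907 × 0.007 = $2,498.349
City of Vance City: $356,907 × 0.0128 = $4,568.4096
Total = $17,113.69065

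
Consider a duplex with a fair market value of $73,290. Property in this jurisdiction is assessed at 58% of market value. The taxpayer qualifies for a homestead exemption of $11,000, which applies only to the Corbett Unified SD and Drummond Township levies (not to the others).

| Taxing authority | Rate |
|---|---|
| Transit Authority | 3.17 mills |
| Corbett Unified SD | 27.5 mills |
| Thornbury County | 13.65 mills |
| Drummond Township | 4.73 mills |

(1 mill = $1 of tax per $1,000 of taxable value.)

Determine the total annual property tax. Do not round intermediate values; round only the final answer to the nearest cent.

$1,730.50

Assessed value = $73,290 × 0.58 = $42,508.2
Transit Authority: $42,508.2 × 0.00317 = $134.750994
Corbett Unified SD: ($42,508.2 − $11,000) × 0.0275 = $31,508.2 × 0.0275 = $866.4755
Thornbury County: $42,508.2 × 0.01365 = $580.23693
Drummond Township: ($42,508.2 − $11,000) × 0.00473 = $31,508.2 × 0.00473 = $149.033786
Total = $1,730.49721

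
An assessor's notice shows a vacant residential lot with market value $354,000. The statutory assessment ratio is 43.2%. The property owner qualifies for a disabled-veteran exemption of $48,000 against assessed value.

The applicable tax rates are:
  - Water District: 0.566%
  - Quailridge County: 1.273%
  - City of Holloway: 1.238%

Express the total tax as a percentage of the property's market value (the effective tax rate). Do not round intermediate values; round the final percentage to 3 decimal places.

Assessed value = $354,000 × 0.432 = $152,928
Taxable value = $152,928 − $48,000 = $104,928
Water District: $104,928 × 0.00566 = $593.89248
Quailridge County: $104,928 × 0.01273 = $1,335.73344
City of Holloway: $104,928 × 0.01238 = $1,299.00864
Total tax = $3,228.63456
Effective rate = $3,228.63456 ÷ $354,000 = 0.912% of market value

0.912%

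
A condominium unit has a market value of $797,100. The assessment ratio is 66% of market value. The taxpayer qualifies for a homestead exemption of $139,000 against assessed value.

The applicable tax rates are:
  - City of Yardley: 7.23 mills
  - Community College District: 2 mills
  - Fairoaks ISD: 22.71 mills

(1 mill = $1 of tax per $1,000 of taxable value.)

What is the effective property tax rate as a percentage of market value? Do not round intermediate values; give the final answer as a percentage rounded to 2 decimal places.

Assessed value = $797,100 × 0.66 = $526,086
Taxable value = $526,086 − $139,000 = $387,086
City of Yardley: $387,086 × 0.00723 = $2,798.63178
Community College District: $387,086 × 0.002 = $774.172
Fairoaks ISD: $387,086 × 0.02271 = $8,790.72306
Total tax = $12,363.52684
Effective rate = $12,363.52684 ÷ $797,100 = 1.55% of market value

1.55%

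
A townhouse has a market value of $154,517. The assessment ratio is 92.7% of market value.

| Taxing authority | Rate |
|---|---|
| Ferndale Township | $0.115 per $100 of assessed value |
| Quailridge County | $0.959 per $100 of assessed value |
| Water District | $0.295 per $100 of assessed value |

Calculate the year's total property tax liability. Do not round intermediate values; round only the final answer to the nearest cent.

$1,960.92

Assessed value = $154,517 × 0.927 = $143,237.259
Ferndale Township: $143,237.259 × 0.00115 = $164.72284785
Quailridge County: $143,237.259 × 0.00959 = $1,373.64531381
Water District: $143,237.259 × 0.00295 = $422.54991405
Total = $164.72284785 + $1,373.64531381 + $422.54991405 = $1,960.91807571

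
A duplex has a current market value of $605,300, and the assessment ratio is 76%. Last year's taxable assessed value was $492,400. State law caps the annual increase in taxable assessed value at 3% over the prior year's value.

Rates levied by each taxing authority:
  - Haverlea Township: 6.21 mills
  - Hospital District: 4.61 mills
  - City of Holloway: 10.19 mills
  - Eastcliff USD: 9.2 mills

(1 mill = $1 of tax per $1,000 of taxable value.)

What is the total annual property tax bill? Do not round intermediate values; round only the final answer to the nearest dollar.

Uncapped assessed value = $605,300 × 0.76 = $460,028
Cap limit = $492,400 × 1.03 = $507,172
Taxable assessed value = min($460,028, $507,172) = $460,028 (cap does not bind)
Haverlea Township: $460,028 × 0.00621 = $2,856.77388
Hospital District: $460,028 × 0.00461 = $2,120.72908
City of Holloway: $460,028 × 0.01019 = $4,687.68532
Eastcliff USD: $460,028 × 0.0092 = $4,232.2576
Total = $13,897.44588

$13,897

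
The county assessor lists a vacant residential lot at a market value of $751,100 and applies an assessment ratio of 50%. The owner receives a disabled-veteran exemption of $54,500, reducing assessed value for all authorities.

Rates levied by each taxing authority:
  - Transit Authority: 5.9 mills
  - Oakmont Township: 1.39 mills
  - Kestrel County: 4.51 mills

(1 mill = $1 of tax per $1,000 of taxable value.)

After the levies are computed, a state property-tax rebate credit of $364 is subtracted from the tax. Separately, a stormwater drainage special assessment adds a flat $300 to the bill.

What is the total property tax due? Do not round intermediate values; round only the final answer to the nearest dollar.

$3,724

Assessed value = $751,100 × 0.5 = $375,550
Taxable value = $375,550 − $54,500 = $321,050
Transit Authority: $321,050 × 0.0059 = $1,894.195
Oakmont Township: $321,050 × 0.00139 = $446.2595
Kestrel County: $321,050 × 0.00451 = $1,447.9355
Levies subtotal = $3,788.39
After credit = $3,788.39 − $364 = $3,424.39
Total = $3,424.39 + $300 = $3,724.39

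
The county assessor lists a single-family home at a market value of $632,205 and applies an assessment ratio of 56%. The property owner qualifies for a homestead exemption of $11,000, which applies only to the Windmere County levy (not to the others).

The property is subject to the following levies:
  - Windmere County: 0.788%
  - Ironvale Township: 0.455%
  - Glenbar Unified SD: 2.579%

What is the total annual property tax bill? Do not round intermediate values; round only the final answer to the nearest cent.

Assessed value = $632,205 × 0.56 = $354,034.8
Windmere County: ($354,034.8 − $11,000) × 0.00788 = $343,034.8 × 0.00788 = $2,703.114224
Ironvale Township: $354,034.8 × 0.00455 = $1,610.85834
Glenbar Unified SD: $354,034.8 × 0.02579 = $9,130.557492
Total = $13,444.530056

$13,444.53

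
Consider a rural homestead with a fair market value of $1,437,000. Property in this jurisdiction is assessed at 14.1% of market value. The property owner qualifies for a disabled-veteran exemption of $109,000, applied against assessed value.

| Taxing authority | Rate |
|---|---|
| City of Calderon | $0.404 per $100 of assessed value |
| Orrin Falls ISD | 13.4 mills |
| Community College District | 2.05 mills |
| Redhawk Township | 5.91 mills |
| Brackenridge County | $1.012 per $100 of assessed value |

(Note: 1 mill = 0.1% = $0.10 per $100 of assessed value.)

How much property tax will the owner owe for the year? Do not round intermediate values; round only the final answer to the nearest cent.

$3,325.28

Assessed value = $1,437,000 × 0.141 = $202,617
Taxable value = $202,617 − $109,000 = $93,617
City of Calderon: $93,617 × 0.00404 = $378.21268
Orrin Falls ISD: $93,617 × 0.0134 = $1,254.4678
Community College District: $93,617 × 0.00205 = $191.91485
Redhawk Township: $93,617 × 0.00591 = $553.27647
Brackenridge County: $93,617 × 0.01012 = $947.40404
Total = $3,325.27584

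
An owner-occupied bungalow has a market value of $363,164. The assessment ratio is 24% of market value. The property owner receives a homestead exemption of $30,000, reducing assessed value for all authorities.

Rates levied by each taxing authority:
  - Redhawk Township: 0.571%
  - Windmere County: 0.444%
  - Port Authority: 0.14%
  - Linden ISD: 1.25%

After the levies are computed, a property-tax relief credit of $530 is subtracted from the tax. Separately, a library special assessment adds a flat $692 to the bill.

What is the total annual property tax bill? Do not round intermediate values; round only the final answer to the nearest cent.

$1,536.68

Assessed value = $363,164 × 0.24 = $87,159.36
Taxable value = $87,159.36 − $30,000 = $57,159.36
Redhawk Township: $57,159.36 × 0.00571 = $326.3799456
Windmere County: $57,159.36 × 0.00444 = $253.7875584
Port Authority: $57,159.36 × 0.0014 = $80.023104
Linden ISD: $57,159.36 × 0.0125 = $714.492
Levies subtotal = $1,374.682608
After credit = $1,374.682608 − $530 = $844.682608
Total = $844.682608 + $692 = $1,536.682608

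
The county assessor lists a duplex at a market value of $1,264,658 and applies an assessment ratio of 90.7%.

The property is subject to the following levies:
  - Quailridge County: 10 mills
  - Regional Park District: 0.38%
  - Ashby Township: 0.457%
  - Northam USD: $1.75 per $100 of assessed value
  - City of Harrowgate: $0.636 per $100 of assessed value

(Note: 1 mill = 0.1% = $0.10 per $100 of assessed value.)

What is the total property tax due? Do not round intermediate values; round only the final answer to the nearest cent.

Assessed value = $1,264,658 × 0.907 = $1,147,044.806
Quailridge County: $1,147,044.806 × 0.01 = $11,470.44806
Regional Park District: $1,147,044.806 × 0.0038 = $4,358.7702628
Ashby Township: $1,147,044.806 × 0.00457 = $5,241.99476342
Northam USD: $1,147,044.806 × 0.0175 = $20,073.284105
City of Harrowgate: $1,147,044.806 × 0.00636 = $7,295.20496616
Total = $48,439.70215738

$48,439.70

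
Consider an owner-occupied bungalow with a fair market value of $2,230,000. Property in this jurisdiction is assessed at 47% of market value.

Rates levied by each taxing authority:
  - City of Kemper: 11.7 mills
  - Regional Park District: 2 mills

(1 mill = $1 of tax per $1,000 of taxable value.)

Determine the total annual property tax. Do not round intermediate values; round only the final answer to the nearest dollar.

$14,359

Assessed value = $2,230,000 × 0.47 = $1,048,100
City of Kemper: $1,048,100 × 0.0117 = $12,262.77
Regional Park District: $1,048,100 × 0.002 = $2,096.2
Total = $12,262.77 + $2,096.2 = $14,358.97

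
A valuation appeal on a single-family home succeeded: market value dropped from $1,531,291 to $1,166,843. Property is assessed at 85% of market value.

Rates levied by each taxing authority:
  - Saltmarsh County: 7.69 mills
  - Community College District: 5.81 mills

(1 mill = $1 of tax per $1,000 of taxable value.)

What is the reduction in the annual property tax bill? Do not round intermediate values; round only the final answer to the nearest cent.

$4,182.04

Old assessed value = $1,531,291 × 0.85 = $1,301,597.35
New assessed value = $1,166,843 × 0.85 = $991,816.55
Combined rate = 0.00769 + 0.00581 = 0.0135
Old tax = $1,301,597.35 × 0.0135 = $17,571.564225
New tax = $991,816.55 × 0.0135 = $13,389.523425
Reduction = $17,571.564225 − $13,389.523425 = $4,182.0408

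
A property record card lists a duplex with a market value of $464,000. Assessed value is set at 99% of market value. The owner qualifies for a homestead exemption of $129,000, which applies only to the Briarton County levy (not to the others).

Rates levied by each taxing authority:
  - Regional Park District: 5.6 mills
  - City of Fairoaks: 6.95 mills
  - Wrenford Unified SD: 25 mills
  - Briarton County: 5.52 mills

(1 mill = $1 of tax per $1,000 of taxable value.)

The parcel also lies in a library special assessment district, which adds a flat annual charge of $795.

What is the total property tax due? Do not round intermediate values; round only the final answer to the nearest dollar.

$19,868

Assessed value = $464,000 × 0.99 = $459,360
Regional Park District: $459,360 × 0.0056 = $2,572.416
City of Fairoaks: $459,360 × 0.00695 = $3,192.552
Wrenford Unified SD: $459,360 × 0.025 = $11,484
Briarton County: ($459,360 − $129,000) × 0.00552 = $330,360 × 0.00552 = $1,823.5872
Levies subtotal = $19,072.5552
Total = $19,072.5552 + $795 = $19,867.5552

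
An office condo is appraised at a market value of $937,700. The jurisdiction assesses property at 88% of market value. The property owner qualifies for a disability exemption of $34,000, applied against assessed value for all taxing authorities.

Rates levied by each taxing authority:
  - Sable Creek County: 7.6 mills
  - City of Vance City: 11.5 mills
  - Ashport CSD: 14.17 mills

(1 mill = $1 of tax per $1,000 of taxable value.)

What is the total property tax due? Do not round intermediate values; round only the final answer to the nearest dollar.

Assessed value = $937,700 × 0.88 = $825,176
Taxable value = $825,176 − $34,000 = $791,176
Sable Creek County: $791,176 × 0.0076 = $6,012.9376
City of Vance City: $791,176 × 0.0115 = $9,098.524
Ashport CSD: $791,176 × 0.01417 = $11,210.96392
Total = $6,012.9376 + $9,098.524 + $11,210.96392 = $26,322.42552

$26,322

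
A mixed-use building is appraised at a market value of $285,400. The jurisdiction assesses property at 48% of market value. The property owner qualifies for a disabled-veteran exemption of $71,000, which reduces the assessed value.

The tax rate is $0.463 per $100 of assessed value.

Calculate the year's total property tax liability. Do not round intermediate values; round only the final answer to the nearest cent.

Assessed value = $285,400 × 0.48 = $136,992
Taxable value = $136,992 − $71,000 = $65,992
Tax = $65,992 × 0.00463 = $305.54296

$305.54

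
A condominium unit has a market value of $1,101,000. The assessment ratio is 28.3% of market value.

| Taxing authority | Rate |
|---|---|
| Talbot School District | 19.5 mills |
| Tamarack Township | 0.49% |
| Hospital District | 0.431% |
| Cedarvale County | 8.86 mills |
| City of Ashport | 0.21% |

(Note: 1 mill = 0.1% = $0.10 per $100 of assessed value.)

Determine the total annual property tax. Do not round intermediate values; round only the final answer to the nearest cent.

$12,360.50

Assessed value = $1,101,000 × 0.283 = $311,583
Talbot School District: $311,583 × 0.0195 = $6,075.8685
Tamarack Township: $311,583 × 0.0049 = $1,526.7567
Hospital District: $311,583 × 0.00431 = $1,342.92273
Cedarvale County: $311,583 × 0.00886 = $2,760.62538
City of Ashport: $311,583 × 0.0021 = $654.3243
Total = $12,360.49761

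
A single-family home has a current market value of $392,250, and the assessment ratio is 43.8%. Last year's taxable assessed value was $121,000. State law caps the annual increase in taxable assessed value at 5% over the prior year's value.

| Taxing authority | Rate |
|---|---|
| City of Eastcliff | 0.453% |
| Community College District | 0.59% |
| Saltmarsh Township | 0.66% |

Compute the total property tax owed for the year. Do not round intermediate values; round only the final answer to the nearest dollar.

Uncapped assessed value = $392,250 × 0.438 = $171,805.5
Cap limit = $121,000 × 1.05 = $127,050
Taxable assessed value = min($171,805.5, $127,050) = $127,050 (cap binds)
City of Eastcliff: $127,050 × 0.00453 = $575.5365
Community College District: $127,050 × 0.0059 = $749.595
Saltmarsh Township: $127,050 × 0.0066 = $838.53
Total = $2,163.6615

$2,164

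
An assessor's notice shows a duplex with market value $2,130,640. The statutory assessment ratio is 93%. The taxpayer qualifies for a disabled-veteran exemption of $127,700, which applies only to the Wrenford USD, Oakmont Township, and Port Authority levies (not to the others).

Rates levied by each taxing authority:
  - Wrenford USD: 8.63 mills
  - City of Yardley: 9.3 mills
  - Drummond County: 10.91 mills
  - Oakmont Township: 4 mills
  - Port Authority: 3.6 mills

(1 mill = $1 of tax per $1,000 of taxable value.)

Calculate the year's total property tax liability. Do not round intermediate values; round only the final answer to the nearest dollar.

Assessed value = $2,130,640 × 0.93 = $1,981,495.2
Wrenford USD: ($1,981,495.2 − $127,700) × 0.00863 = $1,853,795.2 × 0.00863 = $15,998.252576
City of Yardley: $1,981,495.2 × 0.0093 = $18,427.90536
Drummond County: $1,981,495.2 × 0.01091 = $21,618.112632
Oakmont Township: ($1,981,495.2 − $127,700) × 0.004 = $1,853,795.2 × 0.004 = $7,415.1808
Port Authority: ($1,981,495.2 − $127,700) × 0.0036 = $1,853,795.2 × 0.0036 = $6,673.66272
Total = $70,133.114088

$70,133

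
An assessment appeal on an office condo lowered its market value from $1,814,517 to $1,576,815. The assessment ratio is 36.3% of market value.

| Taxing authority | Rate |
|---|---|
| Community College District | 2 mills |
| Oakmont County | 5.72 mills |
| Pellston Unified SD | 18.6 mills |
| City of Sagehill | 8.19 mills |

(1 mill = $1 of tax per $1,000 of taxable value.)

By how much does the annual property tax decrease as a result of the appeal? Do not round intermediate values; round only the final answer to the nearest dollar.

Old assessed value = $1,814,517 × 0.363 = $658,669.671
New assessed value = $1,576,815 × 0.363 = $572,383.845
Combined rate = 0.002 + 0.00572 + 0.0186 + 0.00819 = 0.03451
Old tax = $658,669.671 × 0.03451 = $22,730.69034621
New tax = $572,383.845 × 0.03451 = $19,752.96649095
Reduction = $22,730.69034621 − $19,752.96649095 = $2,977.72385526

$2,978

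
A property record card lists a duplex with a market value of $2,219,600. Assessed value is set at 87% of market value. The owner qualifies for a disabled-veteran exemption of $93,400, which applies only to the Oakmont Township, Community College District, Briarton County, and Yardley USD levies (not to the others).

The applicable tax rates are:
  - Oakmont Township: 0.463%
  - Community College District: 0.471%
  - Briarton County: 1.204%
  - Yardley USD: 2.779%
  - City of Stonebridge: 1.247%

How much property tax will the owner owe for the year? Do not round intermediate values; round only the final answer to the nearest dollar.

$114,438

Assessed value = $2,219,600 × 0.87 = $1,931,052
Oakmont Township: ($1,931,052 − $93,400) × 0.00463 = $1,837,652 × 0.00463 = $8,508.32876
Community College District: ($1,931,052 − $93,400) × 0.00471 = $1,837,652 × 0.00471 = $8,655.34092
Briarton County: ($1,931,052 − $93,400) × 0.01204 = $1,837,652 × 0.01204 = $22,125.33008
Yardley USD: ($1,931,052 − $93,400) × 0.02779 = $1,837,652 × 0.02779 = $51,068.34908
City of Stonebridge: $1,931,052 × 0.01247 = $24,080.21844
Total = $114,437.56728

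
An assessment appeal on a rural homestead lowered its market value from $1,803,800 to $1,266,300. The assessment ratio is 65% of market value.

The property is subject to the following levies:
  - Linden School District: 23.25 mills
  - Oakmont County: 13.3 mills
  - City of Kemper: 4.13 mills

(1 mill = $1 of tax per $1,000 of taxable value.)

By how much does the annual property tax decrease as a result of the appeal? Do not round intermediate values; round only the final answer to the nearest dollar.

Old assessed value = $1,803,800 × 0.65 = $1,172,470
New assessed value = $1,266,300 × 0.65 = $823,095
Combined rate = 0.02325 + 0.0133 + 0.00413 = 0.04068
Old tax = $1,172,470 × 0.04068 = $47,696.0796
New tax = $823,095 × 0.04068 = $33,483.5046
Reduction = $47,696.0796 − $33,483.5046 = $14,212.575

$14,213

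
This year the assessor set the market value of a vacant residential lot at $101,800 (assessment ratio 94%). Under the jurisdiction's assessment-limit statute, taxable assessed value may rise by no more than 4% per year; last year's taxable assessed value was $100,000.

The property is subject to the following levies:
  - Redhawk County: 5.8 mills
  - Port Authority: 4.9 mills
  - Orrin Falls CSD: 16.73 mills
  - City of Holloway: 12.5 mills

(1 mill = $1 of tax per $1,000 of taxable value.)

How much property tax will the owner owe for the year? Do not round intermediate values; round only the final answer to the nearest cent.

Uncapped assessed value = $101,800 × 0.94 = $95,692
Cap limit = $100,000 × 1.04 = $104,000
Taxable assessed value = min($95,692, $104,000) = $95,692 (cap does not bind)
Redhawk County: $95,692 × 0.0058 = $555.0136
Port Authority: $95,692 × 0.0049 = $468.8908
Orrin Falls CSD: $95,692 × 0.01673 = $1,600.92716
City of Holloway: $95,692 × 0.0125 = $1,196.15
Total = $3,820.98156

$3,820.98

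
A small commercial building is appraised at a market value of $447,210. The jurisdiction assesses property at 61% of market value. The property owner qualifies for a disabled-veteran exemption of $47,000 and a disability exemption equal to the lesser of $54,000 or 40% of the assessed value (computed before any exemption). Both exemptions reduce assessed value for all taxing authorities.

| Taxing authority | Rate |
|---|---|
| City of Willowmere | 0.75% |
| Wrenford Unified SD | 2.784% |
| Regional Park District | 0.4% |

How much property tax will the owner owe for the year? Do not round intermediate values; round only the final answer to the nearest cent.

$6,758.54

Assessed value = $447,210 × 0.61 = $272,798.1
Disability exemption = min($54,000, 40% × $272,798.1) = min($54,000, $109,119.24) = $54,000 (dollar cap binds)
Taxable value = $272,798.1 − $47,000 − $54,000 = $171,798.1
City of Willowmere: $171,798.1 × 0.0075 = $1,288.48575
Wrenford Unified SD: $171,798.1 × 0.02784 = $4,782.859104
Regional Park District: $171,798.1 × 0.004 = $687.1924
Total = $6,758.537254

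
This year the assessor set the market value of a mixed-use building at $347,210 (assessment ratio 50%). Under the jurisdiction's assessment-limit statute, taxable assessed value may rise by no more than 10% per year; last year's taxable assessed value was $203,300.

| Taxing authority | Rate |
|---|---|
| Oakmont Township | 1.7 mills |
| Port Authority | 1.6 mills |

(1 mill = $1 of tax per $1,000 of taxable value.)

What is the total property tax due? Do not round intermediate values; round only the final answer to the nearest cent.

Uncapped assessed value = $347,210 × 0.5 = $173,605
Cap limit = $203,300 × 1.1 = $223,630
Taxable assessed value = min($173,605, $223,630) = $173,605 (cap does not bind)
Oakmont Township: $173,605 × 0.0017 = $295.1285
Port Authority: $173,605 × 0.0016 = $277.768
Total = $572.8965

$572.90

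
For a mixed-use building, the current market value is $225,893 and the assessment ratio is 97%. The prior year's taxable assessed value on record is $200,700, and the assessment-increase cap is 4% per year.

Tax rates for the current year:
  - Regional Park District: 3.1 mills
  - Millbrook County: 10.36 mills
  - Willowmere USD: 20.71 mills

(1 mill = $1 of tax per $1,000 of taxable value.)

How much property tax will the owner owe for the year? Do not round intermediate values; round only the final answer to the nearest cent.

$7,132.24

Uncapped assessed value = $225,893 × 0.97 = $219,116.21
Cap limit = $200,700 × 1.04 = $208,728
Taxable assessed value = min($219,116.21, $208,728) = $208,728 (cap binds)
Regional Park District: $208,728 × 0.0031 = $647.0568
Millbrook County: $208,728 × 0.01036 = $2,162.42208
Willowmere USD: $208,728 × 0.02071 = $4,322.75688
Total = $7,132.23576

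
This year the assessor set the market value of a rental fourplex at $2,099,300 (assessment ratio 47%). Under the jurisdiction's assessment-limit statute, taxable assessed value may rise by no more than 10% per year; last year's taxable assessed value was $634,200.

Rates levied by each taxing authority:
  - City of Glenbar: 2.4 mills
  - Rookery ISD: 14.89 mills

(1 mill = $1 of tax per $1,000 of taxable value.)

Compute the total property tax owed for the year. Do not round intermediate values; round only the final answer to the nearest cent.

Uncapped assessed value = $2,099,300 × 0.47 = $986,671
Cap limit = $634,200 × 1.1 = $697,620
Taxable assessed value = min($986,671, $697,620) = $697,620 (cap binds)
City of Glenbar: $697,620 × 0.0024 = $1,674.288
Rookery ISD: $697,620 × 0.01489 = $10,387.5618
Total = $12,061.8498

$12,061.85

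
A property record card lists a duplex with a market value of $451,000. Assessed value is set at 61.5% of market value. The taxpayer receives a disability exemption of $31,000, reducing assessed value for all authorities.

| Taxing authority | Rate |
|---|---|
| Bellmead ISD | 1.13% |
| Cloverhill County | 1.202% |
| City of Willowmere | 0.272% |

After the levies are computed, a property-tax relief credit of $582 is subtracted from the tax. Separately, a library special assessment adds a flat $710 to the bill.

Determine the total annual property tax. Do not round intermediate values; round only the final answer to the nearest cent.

$6,543.34

Assessed value = $451,000 × 0.615 = $277,365
Taxable value = $277,365 − $31,000 = $246,365
Bellmead ISD: $246,365 × 0.0113 = $2,783.9245
Cloverhill County: $246,365 × 0.01202 = $2,961.3073
City of Willowmere: $246,365 × 0.00272 = $670.1128
Levies subtotal = $6,415.3446
After credit = $6,415.3446 − $582 = $5,833.3446
Total = $5,833.3446 + $710 = $6,543.3446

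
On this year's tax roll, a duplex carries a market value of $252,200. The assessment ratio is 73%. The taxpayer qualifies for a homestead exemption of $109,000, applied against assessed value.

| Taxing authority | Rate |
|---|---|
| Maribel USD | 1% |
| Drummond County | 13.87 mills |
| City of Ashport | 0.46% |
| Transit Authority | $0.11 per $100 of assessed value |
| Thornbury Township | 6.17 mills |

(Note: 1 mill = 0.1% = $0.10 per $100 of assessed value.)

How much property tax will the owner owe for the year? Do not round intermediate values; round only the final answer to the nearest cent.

$2,684.29

Assessed value = $252,200 × 0.73 = $184,106
Taxable value = $184,106 − $109,000 = $75,106
Maribel USD: $75,106 × 0.01 = $751.06
Drummond County: $75,106 × 0.01387 = $1,041.72022
City of Ashport: $75,106 × 0.0046 = $345.4876
Transit Authority: $75,106 × 0.0011 = $82.6166
Thornbury Township: $75,106 × 0.00617 = $463.40402
Total = $2,684.28844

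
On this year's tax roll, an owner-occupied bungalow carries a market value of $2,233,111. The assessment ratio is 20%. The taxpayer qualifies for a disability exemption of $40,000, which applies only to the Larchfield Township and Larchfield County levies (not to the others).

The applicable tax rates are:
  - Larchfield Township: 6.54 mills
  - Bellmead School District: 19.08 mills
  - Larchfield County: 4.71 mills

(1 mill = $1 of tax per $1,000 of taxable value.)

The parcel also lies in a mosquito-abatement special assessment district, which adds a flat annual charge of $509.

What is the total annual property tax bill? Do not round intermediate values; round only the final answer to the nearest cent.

Assessed value = $2,233,111 × 0.2 = $446,622.2
Larchfield Township: ($446,622.2 − $40,000) × 0.00654 = $406,622.2 × 0.00654 = $2,659.309188
Bellmead School District: $446,622.2 × 0.01908 = $8,521.551576
Larchfield County: ($446,622.2 − $40,000) × 0.00471 = $406,622.2 × 0.00471 = $1,915.190562
Levies subtotal = $13,096.051326
Total = $13,096.051326 + $509 = $13,605.051326

$13,605.05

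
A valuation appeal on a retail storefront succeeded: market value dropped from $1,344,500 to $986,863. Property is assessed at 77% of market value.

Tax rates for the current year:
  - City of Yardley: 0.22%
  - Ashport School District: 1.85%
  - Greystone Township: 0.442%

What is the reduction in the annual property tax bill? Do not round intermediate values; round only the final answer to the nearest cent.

Old assessed value = $1,344,500 × 0.77 = $1,035,265
New assessed value = $986,863 × 0.77 = $759,884.51
Combined rate = 0.0022 + 0.0185 + 0.00442 = 0.02512
Old tax = $1,035,265 × 0.02512 = $26,005.8568
New tax = $759,884.51 × 0.02512 = $19,088.2988912
Reduction = $26,005.8568 − $19,088.2988912 = $6,917.5579088

$6,917.56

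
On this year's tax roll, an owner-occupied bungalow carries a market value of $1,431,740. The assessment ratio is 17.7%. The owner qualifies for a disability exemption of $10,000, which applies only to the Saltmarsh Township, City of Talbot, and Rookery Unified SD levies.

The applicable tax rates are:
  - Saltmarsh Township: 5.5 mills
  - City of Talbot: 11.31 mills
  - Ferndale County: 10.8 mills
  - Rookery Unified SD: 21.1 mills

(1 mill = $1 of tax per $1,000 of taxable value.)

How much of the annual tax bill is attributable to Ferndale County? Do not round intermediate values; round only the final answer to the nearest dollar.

$2,737

Assessed value = $1,431,740 × 0.177 = $253,417.98
Ferndale County taxable value = $253,417.98 (exemption does not apply)
Ferndale County levy = $253,417.98 × 0.0108 = $2,736.914184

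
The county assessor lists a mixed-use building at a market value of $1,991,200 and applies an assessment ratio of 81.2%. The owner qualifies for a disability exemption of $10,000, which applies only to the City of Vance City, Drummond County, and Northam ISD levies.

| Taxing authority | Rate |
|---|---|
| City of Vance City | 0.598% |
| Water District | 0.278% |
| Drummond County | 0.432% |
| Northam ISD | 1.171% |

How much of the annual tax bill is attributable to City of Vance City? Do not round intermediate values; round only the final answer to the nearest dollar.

Assessed value = $1,991,200 × 0.812 = $1,616,854.4
City of Vance City taxable value = $1,616,854.4 − $10,000 = $1,606,854.4
City of Vance City levy = $1,606,854.4 × 0.00598 = $9,608.989312

$9,609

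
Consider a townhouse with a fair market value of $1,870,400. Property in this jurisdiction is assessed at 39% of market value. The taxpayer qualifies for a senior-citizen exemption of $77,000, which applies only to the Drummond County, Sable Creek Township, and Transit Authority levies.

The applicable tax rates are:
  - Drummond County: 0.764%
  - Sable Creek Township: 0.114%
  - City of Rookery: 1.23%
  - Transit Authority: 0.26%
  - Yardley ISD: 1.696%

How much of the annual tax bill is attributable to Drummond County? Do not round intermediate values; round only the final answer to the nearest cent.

Assessed value = $1,870,400 × 0.39 = $729,456
Drummond County taxable value = $729,456 − $77,000 = $652,456
Drummond County levy = $652,456 × 0.00764 = $4,984.76384

$4,984.76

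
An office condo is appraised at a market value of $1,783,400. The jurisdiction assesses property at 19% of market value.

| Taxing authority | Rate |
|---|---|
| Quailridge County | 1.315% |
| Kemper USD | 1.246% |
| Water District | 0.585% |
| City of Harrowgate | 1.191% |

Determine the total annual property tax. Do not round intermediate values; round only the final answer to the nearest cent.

$14,695.75

Assessed value = $1,783,400 × 0.19 = $338,846
Quailridge County: $338,846 × 0.01315 = $4,455.8249
Kemper USD: $338,846 × 0.01246 = $4,222.02116
Water District: $338,846 × 0.00585 = $1,982.2491
City of Harrowgate: $338,846 × 0.01191 = $4,035.65586
Total = $4,455.8249 + $4,222.02116 + $1,982.2491 + $4,035.65586 = $14,695.75102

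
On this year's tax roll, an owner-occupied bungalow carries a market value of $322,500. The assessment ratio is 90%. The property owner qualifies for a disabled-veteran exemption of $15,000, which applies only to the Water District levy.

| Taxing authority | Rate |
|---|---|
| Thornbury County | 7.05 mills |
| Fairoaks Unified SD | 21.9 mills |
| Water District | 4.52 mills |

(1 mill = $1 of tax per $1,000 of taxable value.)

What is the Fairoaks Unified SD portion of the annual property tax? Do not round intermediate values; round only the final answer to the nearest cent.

Assessed value = $322,500 × 0.9 = $290,250
Fairoaks Unified SD taxable value = $290,250 (exemption does not apply)
Fairoaks Unified SD levy = $290,250 × 0.0219 = $6,356.475

$6,356.48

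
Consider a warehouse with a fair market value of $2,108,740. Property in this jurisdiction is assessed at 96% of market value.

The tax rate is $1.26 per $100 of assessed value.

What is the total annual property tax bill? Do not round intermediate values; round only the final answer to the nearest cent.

Assessed value = $2,108,740 × 0.96 = $2,024,390.4
Tax = $2,024,390.4 × 0.0126 = $25,507.31904

$25,507.32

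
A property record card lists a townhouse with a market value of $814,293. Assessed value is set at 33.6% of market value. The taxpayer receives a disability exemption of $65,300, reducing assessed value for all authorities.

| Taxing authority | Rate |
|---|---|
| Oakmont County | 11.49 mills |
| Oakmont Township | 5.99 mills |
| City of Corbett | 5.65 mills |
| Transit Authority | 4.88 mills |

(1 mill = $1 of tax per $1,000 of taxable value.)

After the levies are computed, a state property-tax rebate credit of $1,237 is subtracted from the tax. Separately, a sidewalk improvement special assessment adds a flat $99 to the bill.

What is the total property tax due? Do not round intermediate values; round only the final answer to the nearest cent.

Assessed value = $814,293 × 0.336 = $273,602.448
Taxable value = $273,602.448 − $65,300 = $208,302.448
Oakmont County: $208,302.448 × 0.01149 = $2,393.39512752
Oakmont Township: $208,302.448 × 0.00599 = $1,247.73166352
City of Corbett: $208,302.448 × 0.00565 = $1,176.9088312
Transit Authority: $208,302.448 × 0.00488 = $1,016.51594624
Levies subtotal = $5,834.55156848
After credit = $5,834.55156848 − $1,237 = $4,597.55156848
Total = $4,597.55156848 + $99 = $4,696.55156848

$4,696.55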